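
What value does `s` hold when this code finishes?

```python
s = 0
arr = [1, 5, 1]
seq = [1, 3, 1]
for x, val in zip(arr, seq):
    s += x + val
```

Let's trace through this code step by step.

Initialize: s = 0
Initialize: arr = [1, 5, 1]
Initialize: seq = [1, 3, 1]
Entering loop: for x, val in zip(arr, seq):

After execution: s = 12
12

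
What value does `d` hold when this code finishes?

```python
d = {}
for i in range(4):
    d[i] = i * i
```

Let's trace through this code step by step.

Initialize: d = {}
Entering loop: for i in range(4):

After execution: d = {0: 0, 1: 1, 2: 4, 3: 9}
{0: 0, 1: 1, 2: 4, 3: 9}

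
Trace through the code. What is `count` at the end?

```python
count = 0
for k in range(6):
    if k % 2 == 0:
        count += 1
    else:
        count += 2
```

Let's trace through this code step by step.

Initialize: count = 0
Entering loop: for k in range(6):

After execution: count = 9
9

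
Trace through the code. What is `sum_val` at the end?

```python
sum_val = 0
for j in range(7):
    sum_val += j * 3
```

Let's trace through this code step by step.

Initialize: sum_val = 0
Entering loop: for j in range(7):

After execution: sum_val = 63
63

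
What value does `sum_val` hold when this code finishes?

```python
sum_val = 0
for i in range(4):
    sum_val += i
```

Let's trace through this code step by step.

Initialize: sum_val = 0
Entering loop: for i in range(4):

After execution: sum_val = 6
6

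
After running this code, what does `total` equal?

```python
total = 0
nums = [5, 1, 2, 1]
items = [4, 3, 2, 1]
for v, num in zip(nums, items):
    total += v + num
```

Let's trace through this code step by step.

Initialize: total = 0
Initialize: nums = [5, 1, 2, 1]
Initialize: items = [4, 3, 2, 1]
Entering loop: for v, num in zip(nums, items):

After execution: total = 19
19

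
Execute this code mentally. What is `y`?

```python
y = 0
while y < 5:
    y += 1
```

Let's trace through this code step by step.

Initialize: y = 0
Entering loop: while y < 5:

After execution: y = 5
5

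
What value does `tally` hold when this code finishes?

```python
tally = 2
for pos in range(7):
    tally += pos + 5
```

Let's trace through this code step by step.

Initialize: tally = 2
Entering loop: for pos in range(7):

After execution: tally = 58
58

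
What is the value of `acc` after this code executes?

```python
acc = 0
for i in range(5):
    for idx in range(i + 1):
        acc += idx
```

Let's trace through this code step by step.

Initialize: acc = 0
Entering loop: for i in range(5):

After execution: acc = 20
20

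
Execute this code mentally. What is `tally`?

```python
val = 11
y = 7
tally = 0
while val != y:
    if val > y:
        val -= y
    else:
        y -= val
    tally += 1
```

Let's trace through this code step by step.

Initialize: val = 11
Initialize: y = 7
Initialize: tally = 0
Entering loop: while val != y:

After execution: tally = 5
5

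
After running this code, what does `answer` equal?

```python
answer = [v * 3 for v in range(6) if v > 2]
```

Let's trace through this code step by step.

Initialize: answer = [v * 3 for v in range(6) if v > 2]

After execution: answer = [9, 12, 15]
[9, 12, 15]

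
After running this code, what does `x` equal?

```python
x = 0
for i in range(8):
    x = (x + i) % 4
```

Let's trace through this code step by step.

Initialize: x = 0
Entering loop: for i in range(8):

After execution: x = 0
0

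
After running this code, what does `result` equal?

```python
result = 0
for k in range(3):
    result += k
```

Let's trace through this code step by step.

Initialize: result = 0
Entering loop: for k in range(3):

After execution: result = 3
3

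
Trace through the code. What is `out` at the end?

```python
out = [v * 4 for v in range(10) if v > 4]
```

Let's trace through this code step by step.

Initialize: out = [v * 4 for v in range(10) if v > 4]

After execution: out = [20, 24, 28, 32, 36]
[20, 24, 28, 32, 36]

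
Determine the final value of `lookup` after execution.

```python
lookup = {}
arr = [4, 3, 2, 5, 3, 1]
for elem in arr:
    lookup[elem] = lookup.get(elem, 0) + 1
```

Let's trace through this code step by step.

Initialize: lookup = {}
Initialize: arr = [4, 3, 2, 5, 3, 1]
Entering loop: for elem in arr:

After execution: lookup = {4: 1, 3: 2, 2: 1, 5: 1, 1: 1}
{4: 1, 3: 2, 2: 1, 5: 1, 1: 1}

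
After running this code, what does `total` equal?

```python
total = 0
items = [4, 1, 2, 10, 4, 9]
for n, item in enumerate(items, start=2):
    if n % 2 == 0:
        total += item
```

Let's trace through this code step by step.

Initialize: total = 0
Initialize: items = [4, 1, 2, 10, 4, 9]
Entering loop: for n, item in enumerate(items, start=2):

After execution: total = 10
10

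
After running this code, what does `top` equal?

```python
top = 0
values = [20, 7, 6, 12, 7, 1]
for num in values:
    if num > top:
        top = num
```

Let's trace through this code step by step.

Initialize: top = 0
Initialize: values = [20, 7, 6, 12, 7, 1]
Entering loop: for num in values:

After execution: top = 20
20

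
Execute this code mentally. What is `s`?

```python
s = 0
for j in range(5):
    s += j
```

Let's trace through this code step by step.

Initialize: s = 0
Entering loop: for j in range(5):

After execution: s = 10
10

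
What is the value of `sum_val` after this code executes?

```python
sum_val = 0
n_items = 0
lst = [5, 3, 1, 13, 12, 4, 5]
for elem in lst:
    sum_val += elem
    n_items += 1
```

Let's trace through this code step by step.

Initialize: sum_val = 0
Initialize: n_items = 0
Initialize: lst = [5, 3, 1, 13, 12, 4, 5]
Entering loop: for elem in lst:

After execution: sum_val = 43
43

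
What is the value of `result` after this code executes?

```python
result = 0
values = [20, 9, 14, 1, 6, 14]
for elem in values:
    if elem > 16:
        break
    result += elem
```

Let's trace through this code step by step.

Initialize: result = 0
Initialize: values = [20, 9, 14, 1, 6, 14]
Entering loop: for elem in values:

After execution: result = 0
0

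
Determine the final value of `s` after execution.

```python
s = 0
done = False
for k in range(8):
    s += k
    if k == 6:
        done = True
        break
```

Let's trace through this code step by step.

Initialize: s = 0
Initialize: done = False
Entering loop: for k in range(8):

After execution: s = 21
21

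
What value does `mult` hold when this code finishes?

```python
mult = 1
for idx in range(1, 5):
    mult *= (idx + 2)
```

Let's trace through this code step by step.

Initialize: mult = 1
Entering loop: for idx in range(1, 5):

After execution: mult = 360
360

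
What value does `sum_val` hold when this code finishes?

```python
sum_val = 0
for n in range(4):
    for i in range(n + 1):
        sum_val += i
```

Let's trace through this code step by step.

Initialize: sum_val = 0
Entering loop: for n in range(4):

After execution: sum_val = 10
10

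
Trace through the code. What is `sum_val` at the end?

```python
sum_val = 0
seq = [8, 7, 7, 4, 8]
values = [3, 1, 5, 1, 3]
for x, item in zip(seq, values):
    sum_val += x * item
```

Let's trace through this code step by step.

Initialize: sum_val = 0
Initialize: seq = [8, 7, 7, 4, 8]
Initialize: values = [3, 1, 5, 1, 3]
Entering loop: for x, item in zip(seq, values):

After execution: sum_val = 94
94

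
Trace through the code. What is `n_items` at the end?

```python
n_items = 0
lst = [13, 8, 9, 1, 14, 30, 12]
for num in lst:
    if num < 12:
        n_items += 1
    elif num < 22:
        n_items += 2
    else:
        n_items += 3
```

Let's trace through this code step by step.

Initialize: n_items = 0
Initialize: lst = [13, 8, 9, 1, 14, 30, 12]
Entering loop: for num in lst:

After execution: n_items = 12
12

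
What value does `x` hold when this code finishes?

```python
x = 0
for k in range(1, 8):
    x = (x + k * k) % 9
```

Let's trace through this code step by step.

Initialize: x = 0
Entering loop: for k in range(1, 8):

After execution: x = 5
5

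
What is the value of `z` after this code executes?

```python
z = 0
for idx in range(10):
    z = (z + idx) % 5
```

Let's trace through this code step by step.

Initialize: z = 0
Entering loop: for idx in range(10):

After execution: z = 0
0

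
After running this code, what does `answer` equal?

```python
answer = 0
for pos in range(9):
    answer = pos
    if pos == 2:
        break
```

Let's trace through this code step by step.

Initialize: answer = 0
Entering loop: for pos in range(9):

After execution: answer = 2
2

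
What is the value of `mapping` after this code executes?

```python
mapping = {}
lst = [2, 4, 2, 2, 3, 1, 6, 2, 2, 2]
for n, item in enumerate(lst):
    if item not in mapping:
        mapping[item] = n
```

Let's trace through this code step by step.

Initialize: mapping = {}
Initialize: lst = [2, 4, 2, 2, 3, 1, 6, 2, 2, 2]
Entering loop: for n, item in enumerate(lst):

After execution: mapping = {2: 0, 4: 1, 3: 4, 1: 5, 6: 6}
{2: 0, 4: 1, 3: 4, 1: 5, 6: 6}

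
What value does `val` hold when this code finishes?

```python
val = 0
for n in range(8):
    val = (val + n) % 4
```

Let's trace through this code step by step.

Initialize: val = 0
Entering loop: for n in range(8):

After execution: val = 0
0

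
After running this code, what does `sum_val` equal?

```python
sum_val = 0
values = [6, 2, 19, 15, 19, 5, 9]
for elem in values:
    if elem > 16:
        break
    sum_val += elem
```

Let's trace through this code step by step.

Initialize: sum_val = 0
Initialize: values = [6, 2, 19, 15, 19, 5, 9]
Entering loop: for elem in values:

After execution: sum_val = 8
8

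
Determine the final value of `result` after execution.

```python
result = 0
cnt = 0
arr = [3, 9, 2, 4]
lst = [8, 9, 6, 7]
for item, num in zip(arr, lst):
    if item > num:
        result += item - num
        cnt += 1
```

Let's trace through this code step by step.

Initialize: result = 0
Initialize: cnt = 0
Initialize: arr = [3, 9, 2, 4]
Initialize: lst = [8, 9, 6, 7]
Entering loop: for item, num in zip(arr, lst):

After execution: result = 0
0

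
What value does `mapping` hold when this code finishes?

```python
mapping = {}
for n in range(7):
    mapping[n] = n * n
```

Let's trace through this code step by step.

Initialize: mapping = {}
Entering loop: for n in range(7):

After execution: mapping = {0: 0, 1: 1, 2: 4, 3: 9, 4: 16, 5: 25, 6: 36}
{0: 0, 1: 1, 2: 4, 3: 9, 4: 16, 5: 25, 6: 36}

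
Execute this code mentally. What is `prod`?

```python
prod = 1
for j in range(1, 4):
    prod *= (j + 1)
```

Let's trace through this code step by step.

Initialize: prod = 1
Entering loop: for j in range(1, 4):

After execution: prod = 24
24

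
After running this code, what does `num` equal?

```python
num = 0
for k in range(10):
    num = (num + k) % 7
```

Let's trace through this code step by step.

Initialize: num = 0
Entering loop: for k in range(10):

After execution: num = 3
3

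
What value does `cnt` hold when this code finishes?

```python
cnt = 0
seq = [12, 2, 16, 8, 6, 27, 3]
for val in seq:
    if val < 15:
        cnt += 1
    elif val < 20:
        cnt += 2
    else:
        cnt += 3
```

Let's trace through this code step by step.

Initialize: cnt = 0
Initialize: seq = [12, 2, 16, 8, 6, 27, 3]
Entering loop: for val in seq:

After execution: cnt = 10
10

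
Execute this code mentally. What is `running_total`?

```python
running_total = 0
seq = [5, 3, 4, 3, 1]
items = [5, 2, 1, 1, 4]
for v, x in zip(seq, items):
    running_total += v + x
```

Let's trace through this code step by step.

Initialize: running_total = 0
Initialize: seq = [5, 3, 4, 3, 1]
Initialize: items = [5, 2, 1, 1, 4]
Entering loop: for v, x in zip(seq, items):

After execution: running_total = 29
29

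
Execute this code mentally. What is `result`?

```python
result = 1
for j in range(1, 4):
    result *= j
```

Let's trace through this code step by step.

Initialize: result = 1
Entering loop: for j in range(1, 4):

After execution: result = 6
6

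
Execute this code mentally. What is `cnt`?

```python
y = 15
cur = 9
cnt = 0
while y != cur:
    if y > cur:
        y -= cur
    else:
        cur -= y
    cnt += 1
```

Let's trace through this code step by step.

Initialize: y = 15
Initialize: cur = 9
Initialize: cnt = 0
Entering loop: while y != cur:

After execution: cnt = 3
3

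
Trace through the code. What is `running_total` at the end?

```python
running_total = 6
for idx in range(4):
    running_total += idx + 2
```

Let's trace through this code step by step.

Initialize: running_total = 6
Entering loop: for idx in range(4):

After execution: running_total = 20
20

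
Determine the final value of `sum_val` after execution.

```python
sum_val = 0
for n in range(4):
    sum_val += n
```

Let's trace through this code step by step.

Initialize: sum_val = 0
Entering loop: for n in range(4):

After execution: sum_val = 6
6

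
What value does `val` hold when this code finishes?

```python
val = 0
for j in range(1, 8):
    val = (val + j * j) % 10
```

Let's trace through this code step by step.

Initialize: val = 0
Entering loop: for j in range(1, 8):

After execution: val = 0
0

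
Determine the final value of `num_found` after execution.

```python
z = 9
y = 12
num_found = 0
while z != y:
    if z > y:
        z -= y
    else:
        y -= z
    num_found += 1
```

Let's trace through this code step by step.

Initialize: z = 9
Initialize: y = 12
Initialize: num_found = 0
Entering loop: while z != y:

After execution: num_found = 3
3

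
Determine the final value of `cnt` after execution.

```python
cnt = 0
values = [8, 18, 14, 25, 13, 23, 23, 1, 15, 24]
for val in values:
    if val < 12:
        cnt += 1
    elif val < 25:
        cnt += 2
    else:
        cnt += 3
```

Let's trace through this code step by step.

Initialize: cnt = 0
Initialize: values = [8, 18, 14, 25, 13, 23, 23, 1, 15, 24]
Entering loop: for val in values:

After execution: cnt = 19
19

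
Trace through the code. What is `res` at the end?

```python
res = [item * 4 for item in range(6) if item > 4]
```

Let's trace through this code step by step.

Initialize: res = [item * 4 for item in range(6) if item > 4]

After execution: res = [20]
[20]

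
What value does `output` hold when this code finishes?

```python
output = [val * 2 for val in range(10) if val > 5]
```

Let's trace through this code step by step.

Initialize: output = [val * 2 for val in range(10) if val > 5]

After execution: output = [12, 14, 16, 18]
[12, 14, 16, 18]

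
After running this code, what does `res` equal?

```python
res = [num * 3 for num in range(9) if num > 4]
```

Let's trace through this code step by step.

Initialize: res = [num * 3 for num in range(9) if num > 4]

After execution: res = [15, 18, 21, 24]
[15, 18, 21, 24]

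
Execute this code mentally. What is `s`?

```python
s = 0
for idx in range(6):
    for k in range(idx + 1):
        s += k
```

Let's trace through this code step by step.

Initialize: s = 0
Entering loop: for idx in range(6):

After execution: s = 35
35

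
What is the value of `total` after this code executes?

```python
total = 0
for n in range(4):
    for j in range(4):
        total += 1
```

Let's trace through this code step by step.

Initialize: total = 0
Entering loop: for n in range(4):

After execution: total = 16
16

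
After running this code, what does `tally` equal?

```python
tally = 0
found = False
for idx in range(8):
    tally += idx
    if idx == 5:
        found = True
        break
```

Let's trace through this code step by step.

Initialize: tally = 0
Initialize: found = False
Entering loop: for idx in range(8):

After execution: tally = 15
15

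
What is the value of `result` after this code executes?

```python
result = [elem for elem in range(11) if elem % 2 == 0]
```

Let's trace through this code step by step.

Initialize: result = [elem for elem in range(11) if elem % 2 == 0]

After execution: result = [0, 2, 4, 6, 8, 10]
[0, 2, 4, 6, 8, 10]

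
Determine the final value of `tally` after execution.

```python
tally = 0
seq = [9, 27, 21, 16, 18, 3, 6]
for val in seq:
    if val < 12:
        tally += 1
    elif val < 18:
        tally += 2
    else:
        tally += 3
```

Let's trace through this code step by step.

Initialize: tally = 0
Initialize: seq = [9, 27, 21, 16, 18, 3, 6]
Entering loop: for val in seq:

After execution: tally = 14
14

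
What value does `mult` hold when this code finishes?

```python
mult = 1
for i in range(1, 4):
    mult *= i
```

Let's trace through this code step by step.

Initialize: mult = 1
Entering loop: for i in range(1, 4):

After execution: mult = 6
6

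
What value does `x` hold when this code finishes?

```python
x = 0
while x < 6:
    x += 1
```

Let's trace through this code step by step.

Initialize: x = 0
Entering loop: while x < 6:

After execution: x = 6
6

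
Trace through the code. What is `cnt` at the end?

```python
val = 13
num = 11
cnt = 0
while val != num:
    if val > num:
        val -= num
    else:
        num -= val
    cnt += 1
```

Let's trace through this code step by step.

Initialize: val = 13
Initialize: num = 11
Initialize: cnt = 0
Entering loop: while val != num:

After execution: cnt = 7
7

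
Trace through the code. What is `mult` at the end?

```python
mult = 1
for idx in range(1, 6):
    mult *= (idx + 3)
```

Let's trace through this code step by step.

Initialize: mult = 1
Entering loop: for idx in range(1, 6):

After execution: mult = 6720
6720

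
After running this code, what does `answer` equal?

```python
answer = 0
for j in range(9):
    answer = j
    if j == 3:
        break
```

Let's trace through this code step by step.

Initialize: answer = 0
Entering loop: for j in range(9):

After execution: answer = 3
3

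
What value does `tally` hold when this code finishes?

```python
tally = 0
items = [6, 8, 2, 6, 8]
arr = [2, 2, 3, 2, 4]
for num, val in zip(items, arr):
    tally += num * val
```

Let's trace through this code step by step.

Initialize: tally = 0
Initialize: items = [6, 8, 2, 6, 8]
Initialize: arr = [2, 2, 3, 2, 4]
Entering loop: for num, val in zip(items, arr):

After execution: tally = 78
78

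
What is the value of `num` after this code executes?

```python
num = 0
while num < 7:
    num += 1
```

Let's trace through this code step by step.

Initialize: num = 0
Entering loop: while num < 7:

After execution: num = 7
7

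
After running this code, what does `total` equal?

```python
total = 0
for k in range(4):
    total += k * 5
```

Let's trace through this code step by step.

Initialize: total = 0
Entering loop: for k in range(4):

After execution: total = 30
30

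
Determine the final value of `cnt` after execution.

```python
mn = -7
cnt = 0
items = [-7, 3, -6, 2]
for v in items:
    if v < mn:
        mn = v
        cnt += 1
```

Let's trace through this code step by step.

Initialize: mn = -7
Initialize: cnt = 0
Initialize: items = [-7, 3, -6, 2]
Entering loop: for v in items:

After execution: cnt = 0
0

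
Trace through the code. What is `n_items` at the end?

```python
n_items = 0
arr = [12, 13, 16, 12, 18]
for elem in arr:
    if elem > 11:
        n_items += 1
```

Let's trace through this code step by step.

Initialize: n_items = 0
Initialize: arr = [12, 13, 16, 12, 18]
Entering loop: for elem in arr:

After execution: n_items = 5
5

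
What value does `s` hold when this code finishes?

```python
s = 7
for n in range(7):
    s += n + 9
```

Let's trace through this code step by step.

Initialize: s = 7
Entering loop: for n in range(7):

After execution: s = 91
91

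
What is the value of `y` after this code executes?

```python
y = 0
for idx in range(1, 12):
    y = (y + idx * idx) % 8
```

Let's trace through this code step by step.

Initialize: y = 0
Entering loop: for idx in range(1, 12):

After execution: y = 2
2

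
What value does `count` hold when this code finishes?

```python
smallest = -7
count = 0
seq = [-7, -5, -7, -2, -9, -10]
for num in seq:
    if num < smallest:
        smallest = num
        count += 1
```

Let's trace through this code step by step.

Initialize: smallest = -7
Initialize: count = 0
Initialize: seq = [-7, -5, -7, -2, -9, -10]
Entering loop: for num in seq:

After execution: count = 2
2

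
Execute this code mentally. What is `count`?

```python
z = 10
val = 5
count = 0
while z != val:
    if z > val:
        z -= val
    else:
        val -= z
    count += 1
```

Let's trace through this code step by step.

Initialize: z = 10
Initialize: val = 5
Initialize: count = 0
Entering loop: while z != val:

After execution: count = 1
1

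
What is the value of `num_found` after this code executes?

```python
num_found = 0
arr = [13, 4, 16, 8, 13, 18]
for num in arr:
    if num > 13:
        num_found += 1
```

Let's trace through this code step by step.

Initialize: num_found = 0
Initialize: arr = [13, 4, 16, 8, 13, 18]
Entering loop: for num in arr:

After execution: num_found = 2
2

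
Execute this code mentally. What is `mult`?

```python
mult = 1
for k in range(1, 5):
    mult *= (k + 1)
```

Let's trace through this code step by step.

Initialize: mult = 1
Entering loop: for k in range(1, 5):

After execution: mult = 120
120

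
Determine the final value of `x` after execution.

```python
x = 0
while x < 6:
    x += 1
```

Let's trace through this code step by step.

Initialize: x = 0
Entering loop: while x < 6:

After execution: x = 6
6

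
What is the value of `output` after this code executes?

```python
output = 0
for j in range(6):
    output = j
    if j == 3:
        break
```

Let's trace through this code step by step.

Initialize: output = 0
Entering loop: for j in range(6):

After execution: output = 3
3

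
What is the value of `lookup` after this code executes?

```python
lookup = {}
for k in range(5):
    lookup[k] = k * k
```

Let's trace through this code step by step.

Initialize: lookup = {}
Entering loop: for k in range(5):

After execution: lookup = {0: 0, 1: 1, 2: 4, 3: 9, 4: 16}
{0: 0, 1: 1, 2: 4, 3: 9, 4: 16}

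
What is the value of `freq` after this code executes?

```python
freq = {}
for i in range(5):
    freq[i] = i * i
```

Let's trace through this code step by step.

Initialize: freq = {}
Entering loop: for i in range(5):

After execution: freq = {0: 0, 1: 1, 2: 4, 3: 9, 4: 16}
{0: 0, 1: 1, 2: 4, 3: 9, 4: 16}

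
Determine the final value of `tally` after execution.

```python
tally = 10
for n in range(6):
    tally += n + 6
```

Let's trace through this code step by step.

Initialize: tally = 10
Entering loop: for n in range(6):

After execution: tally = 61
61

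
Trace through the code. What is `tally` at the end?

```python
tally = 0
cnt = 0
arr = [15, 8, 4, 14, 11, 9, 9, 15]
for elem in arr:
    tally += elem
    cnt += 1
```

Let's trace through this code step by step.

Initialize: tally = 0
Initialize: cnt = 0
Initialize: arr = [15, 8, 4, 14, 11, 9, 9, 15]
Entering loop: for elem in arr:

After execution: tally = 85
85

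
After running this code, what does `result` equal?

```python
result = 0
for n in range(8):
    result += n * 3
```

Let's trace through this code step by step.

Initialize: result = 0
Entering loop: for n in range(8):

After execution: result = 84
84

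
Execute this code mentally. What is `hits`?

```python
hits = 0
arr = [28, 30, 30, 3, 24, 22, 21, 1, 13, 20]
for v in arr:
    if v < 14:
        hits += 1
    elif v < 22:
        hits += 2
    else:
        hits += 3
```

Let's trace through this code step by step.

Initialize: hits = 0
Initialize: arr = [28, 30, 30, 3, 24, 22, 21, 1, 13, 20]
Entering loop: for v in arr:

After execution: hits = 22
22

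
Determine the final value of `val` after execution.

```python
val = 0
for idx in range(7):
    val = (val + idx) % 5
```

Let's trace through this code step by step.

Initialize: val = 0
Entering loop: for idx in range(7):

After execution: val = 1
1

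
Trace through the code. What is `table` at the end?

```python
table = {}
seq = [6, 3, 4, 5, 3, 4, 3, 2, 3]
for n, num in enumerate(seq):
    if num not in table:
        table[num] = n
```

Let's trace through this code step by step.

Initialize: table = {}
Initialize: seq = [6, 3, 4, 5, 3, 4, 3, 2, 3]
Entering loop: for n, num in enumerate(seq):

After execution: table = {6: 0, 3: 1, 4: 2, 5: 3, 2: 7}
{6: 0, 3: 1, 4: 2, 5: 3, 2: 7}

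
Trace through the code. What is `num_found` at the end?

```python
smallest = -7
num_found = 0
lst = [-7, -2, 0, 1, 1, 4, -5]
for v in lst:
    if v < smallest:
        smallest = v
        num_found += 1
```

Let's trace through this code step by step.

Initialize: smallest = -7
Initialize: num_found = 0
Initialize: lst = [-7, -2, 0, 1, 1, 4, -5]
Entering loop: for v in lst:

After execution: num_found = 0
0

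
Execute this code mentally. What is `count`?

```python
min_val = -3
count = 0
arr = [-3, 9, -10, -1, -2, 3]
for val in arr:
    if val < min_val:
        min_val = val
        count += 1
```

Let's trace through this code step by step.

Initialize: min_val = -3
Initialize: count = 0
Initialize: arr = [-3, 9, -10, -1, -2, 3]
Entering loop: for val in arr:

After execution: count = 1
1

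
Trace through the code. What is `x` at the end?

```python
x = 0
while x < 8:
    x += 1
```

Let's trace through this code step by step.

Initialize: x = 0
Entering loop: while x < 8:

After execution: x = 8
8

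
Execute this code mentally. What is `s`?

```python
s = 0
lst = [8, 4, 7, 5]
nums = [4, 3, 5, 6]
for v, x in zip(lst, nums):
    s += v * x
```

Let's trace through this code step by step.

Initialize: s = 0
Initialize: lst = [8, 4, 7, 5]
Initialize: nums = [4, 3, 5, 6]
Entering loop: for v, x in zip(lst, nums):

After execution: s = 109
109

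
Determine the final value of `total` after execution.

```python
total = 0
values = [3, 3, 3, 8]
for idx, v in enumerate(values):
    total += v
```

Let's trace through this code step by step.

Initialize: total = 0
Initialize: values = [3, 3, 3, 8]
Entering loop: for idx, v in enumerate(values):

After execution: total = 17
17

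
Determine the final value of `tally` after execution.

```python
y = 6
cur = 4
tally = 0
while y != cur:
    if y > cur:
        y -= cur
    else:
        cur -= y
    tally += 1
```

Let's trace through this code step by step.

Initialize: y = 6
Initialize: cur = 4
Initialize: tally = 0
Entering loop: while y != cur:

After execution: tally = 2
2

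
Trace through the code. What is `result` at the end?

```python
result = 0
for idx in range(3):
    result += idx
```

Let's trace through this code step by step.

Initialize: result = 0
Entering loop: for idx in range(3):

After execution: result = 3
3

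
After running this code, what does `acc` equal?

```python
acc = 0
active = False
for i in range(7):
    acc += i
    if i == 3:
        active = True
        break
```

Let's trace through this code step by step.

Initialize: acc = 0
Initialize: active = False
Entering loop: for i in range(7):

After execution: acc = 6
6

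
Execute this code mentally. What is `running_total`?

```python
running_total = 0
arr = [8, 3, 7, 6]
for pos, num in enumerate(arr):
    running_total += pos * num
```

Let's trace through this code step by step.

Initialize: running_total = 0
Initialize: arr = [8, 3, 7, 6]
Entering loop: for pos, num in enumerate(arr):

After execution: running_total = 35
35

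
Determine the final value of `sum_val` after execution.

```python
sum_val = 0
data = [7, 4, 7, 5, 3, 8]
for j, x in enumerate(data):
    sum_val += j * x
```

Let's trace through this code step by step.

Initialize: sum_val = 0
Initialize: data = [7, 4, 7, 5, 3, 8]
Entering loop: for j, x in enumerate(data):

After execution: sum_val = 85
85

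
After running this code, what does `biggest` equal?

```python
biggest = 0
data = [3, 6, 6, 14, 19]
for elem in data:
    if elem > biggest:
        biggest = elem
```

Let's trace through this code step by step.

Initialize: biggest = 0
Initialize: data = [3, 6, 6, 14, 19]
Entering loop: for elem in data:

After execution: biggest = 19
19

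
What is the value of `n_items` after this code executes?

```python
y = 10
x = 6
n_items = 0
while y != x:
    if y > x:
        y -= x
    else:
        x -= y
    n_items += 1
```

Let's trace through this code step by step.

Initialize: y = 10
Initialize: x = 6
Initialize: n_items = 0
Entering loop: while y != x:

After execution: n_items = 3
3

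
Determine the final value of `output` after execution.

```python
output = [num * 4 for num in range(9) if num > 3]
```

Let's trace through this code step by step.

Initialize: output = [num * 4 for num in range(9) if num > 3]

After execution: output = [16, 20, 24, 28, 32]
[16, 20, 24, 28, 32]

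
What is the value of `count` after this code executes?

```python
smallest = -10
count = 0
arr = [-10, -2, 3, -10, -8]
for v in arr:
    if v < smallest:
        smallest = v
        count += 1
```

Let's trace through this code step by step.

Initialize: smallest = -10
Initialize: count = 0
Initialize: arr = [-10, -2, 3, -10, -8]
Entering loop: for v in arr:

After execution: count = 0
0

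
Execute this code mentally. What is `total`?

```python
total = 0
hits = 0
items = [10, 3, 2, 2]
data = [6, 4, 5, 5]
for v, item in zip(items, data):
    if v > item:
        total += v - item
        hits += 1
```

Let's trace through this code step by step.

Initialize: total = 0
Initialize: hits = 0
Initialize: items = [10, 3, 2, 2]
Initialize: data = [6, 4, 5, 5]
Entering loop: for v, item in zip(items, data):

After execution: total = 4
4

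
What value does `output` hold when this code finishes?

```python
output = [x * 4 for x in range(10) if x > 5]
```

Let's trace through this code step by step.

Initialize: output = [x * 4 for x in range(10) if x > 5]

After execution: output = [24, 28, 32, 36]
[24, 28, 32, 36]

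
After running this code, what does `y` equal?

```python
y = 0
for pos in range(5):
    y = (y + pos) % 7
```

Let's trace through this code step by step.

Initialize: y = 0
Entering loop: for pos in range(5):

After execution: y = 3
3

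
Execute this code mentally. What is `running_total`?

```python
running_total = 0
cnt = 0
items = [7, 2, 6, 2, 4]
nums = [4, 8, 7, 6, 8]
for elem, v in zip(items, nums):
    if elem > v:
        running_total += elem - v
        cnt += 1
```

Let's trace through this code step by step.

Initialize: running_total = 0
Initialize: cnt = 0
Initialize: items = [7, 2, 6, 2, 4]
Initialize: nums = [4, 8, 7, 6, 8]
Entering loop: for elem, v in zip(items, nums):

After execution: running_total = 3
3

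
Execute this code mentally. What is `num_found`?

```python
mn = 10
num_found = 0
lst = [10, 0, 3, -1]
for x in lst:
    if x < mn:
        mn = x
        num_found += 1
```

Let's trace through this code step by step.

Initialize: mn = 10
Initialize: num_found = 0
Initialize: lst = [10, 0, 3, -1]
Entering loop: for x in lst:

After execution: num_found = 2
2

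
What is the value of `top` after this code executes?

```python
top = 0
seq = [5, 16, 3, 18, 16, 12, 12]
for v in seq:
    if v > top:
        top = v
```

Let's trace through this code step by step.

Initialize: top = 0
Initialize: seq = [5, 16, 3, 18, 16, 12, 12]
Entering loop: for v in seq:

After execution: top = 18
18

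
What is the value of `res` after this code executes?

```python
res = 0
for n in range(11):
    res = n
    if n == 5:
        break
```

Let's trace through this code step by step.

Initialize: res = 0
Entering loop: for n in range(11):

After execution: res = 5
5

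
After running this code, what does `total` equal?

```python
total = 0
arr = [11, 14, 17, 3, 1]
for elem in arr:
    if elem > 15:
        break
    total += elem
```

Let's trace through this code step by step.

Initialize: total = 0
Initialize: arr = [11, 14, 17, 3, 1]
Entering loop: for elem in arr:

After execution: total = 25
25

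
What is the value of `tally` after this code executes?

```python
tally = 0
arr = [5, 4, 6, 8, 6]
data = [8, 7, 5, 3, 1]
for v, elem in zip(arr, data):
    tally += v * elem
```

Let's trace through this code step by step.

Initialize: tally = 0
Initialize: arr = [5, 4, 6, 8, 6]
Initialize: data = [8, 7, 5, 3, 1]
Entering loop: for v, elem in zip(arr, data):

After execution: tally = 128
128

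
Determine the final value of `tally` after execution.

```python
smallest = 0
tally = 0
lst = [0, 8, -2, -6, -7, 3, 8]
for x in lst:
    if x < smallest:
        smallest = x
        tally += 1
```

Let's trace through this code step by step.

Initialize: smallest = 0
Initialize: tally = 0
Initialize: lst = [0, 8, -2, -6, -7, 3, 8]
Entering loop: for x in lst:

After execution: tally = 3
3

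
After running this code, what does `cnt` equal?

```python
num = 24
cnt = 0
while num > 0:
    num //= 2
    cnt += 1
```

Let's trace through this code step by step.

Initialize: num = 24
Initialize: cnt = 0
Entering loop: while num > 0:

After execution: cnt = 5
5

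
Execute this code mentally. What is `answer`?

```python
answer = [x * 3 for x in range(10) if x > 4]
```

Let's trace through this code step by step.

Initialize: answer = [x * 3 for x in range(10) if x > 4]

After execution: answer = [15, 18, 21, 24, 27]
[15, 18, 21, 24, 27]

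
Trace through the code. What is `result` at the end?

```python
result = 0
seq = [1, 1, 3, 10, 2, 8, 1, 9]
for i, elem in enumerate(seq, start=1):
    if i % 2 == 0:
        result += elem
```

Let's trace through this code step by step.

Initialize: result = 0
Initialize: seq = [1, 1, 3, 10, 2, 8, 1, 9]
Entering loop: for i, elem in enumerate(seq, start=1):

After execution: result = 28
28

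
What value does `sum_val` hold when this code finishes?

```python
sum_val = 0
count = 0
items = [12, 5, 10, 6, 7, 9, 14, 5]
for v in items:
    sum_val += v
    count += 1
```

Let's trace through this code step by step.

Initialize: sum_val = 0
Initialize: count = 0
Initialize: items = [12, 5, 10, 6, 7, 9, 14, 5]
Entering loop: for v in items:

After execution: sum_val = 68
68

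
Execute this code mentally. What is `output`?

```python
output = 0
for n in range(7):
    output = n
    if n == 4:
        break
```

Let's trace through this code step by step.

Initialize: output = 0
Entering loop: for n in range(7):

After execution: output = 4
4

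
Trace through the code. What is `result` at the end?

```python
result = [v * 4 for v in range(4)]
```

Let's trace through this code step by step.

Initialize: result = [v * 4 for v in range(4)]

After execution: result = [0, 4, 8, 12]
[0, 4, 8, 12]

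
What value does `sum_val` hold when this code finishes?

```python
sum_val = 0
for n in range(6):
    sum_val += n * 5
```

Let's trace through this code step by step.

Initialize: sum_val = 0
Entering loop: for n in range(6):

After execution: sum_val = 75
75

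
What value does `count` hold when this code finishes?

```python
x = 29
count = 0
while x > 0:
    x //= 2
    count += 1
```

Let's trace through this code step by step.

Initialize: x = 29
Initialize: count = 0
Entering loop: while x > 0:

After execution: count = 5
5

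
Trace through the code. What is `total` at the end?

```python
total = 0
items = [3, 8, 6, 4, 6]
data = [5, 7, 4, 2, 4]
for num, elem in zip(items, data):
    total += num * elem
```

Let's trace through this code step by step.

Initialize: total = 0
Initialize: items = [3, 8, 6, 4, 6]
Initialize: data = [5, 7, 4, 2, 4]
Entering loop: for num, elem in zip(items, data):

After execution: total = 127
127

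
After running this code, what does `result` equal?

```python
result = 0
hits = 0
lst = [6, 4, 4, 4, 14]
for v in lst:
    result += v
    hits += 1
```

Let's trace through this code step by step.

Initialize: result = 0
Initialize: hits = 0
Initialize: lst = [6, 4, 4, 4, 14]
Entering loop: for v in lst:

After execution: result = 32
32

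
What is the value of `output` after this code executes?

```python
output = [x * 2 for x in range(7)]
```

Let's trace through this code step by step.

Initialize: output = [x * 2 for x in range(7)]

After execution: output = [0, 2, 4, 6, 8, 10, 12]
[0, 2, 4, 6, 8, 10, 12]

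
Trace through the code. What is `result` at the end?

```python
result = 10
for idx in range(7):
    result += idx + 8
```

Let's trace through this code step by step.

Initialize: result = 10
Entering loop: for idx in range(7):

After execution: result = 87
87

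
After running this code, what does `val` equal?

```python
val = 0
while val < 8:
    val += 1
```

Let's trace through this code step by step.

Initialize: val = 0
Entering loop: while val < 8:

After execution: val = 8
8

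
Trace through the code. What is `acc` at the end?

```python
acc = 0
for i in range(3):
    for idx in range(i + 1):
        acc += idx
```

Let's trace through this code step by step.

Initialize: acc = 0
Entering loop: for i in range(3):

After execution: acc = 4
4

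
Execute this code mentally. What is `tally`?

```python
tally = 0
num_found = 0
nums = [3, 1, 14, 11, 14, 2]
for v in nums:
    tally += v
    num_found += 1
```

Let's trace through this code step by step.

Initialize: tally = 0
Initialize: num_found = 0
Initialize: nums = [3, 1, 14, 11, 14, 2]
Entering loop: for v in nums:

After execution: tally = 45
45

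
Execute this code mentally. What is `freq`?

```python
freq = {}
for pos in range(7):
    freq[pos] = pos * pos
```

Let's trace through this code step by step.

Initialize: freq = {}
Entering loop: for pos in range(7):

After execution: freq = {0: 0, 1: 1, 2: 4, 3: 9, 4: 16, 5: 25, 6: 36}
{0: 0, 1: 1, 2: 4, 3: 9, 4: 16, 5: 25, 6: 36}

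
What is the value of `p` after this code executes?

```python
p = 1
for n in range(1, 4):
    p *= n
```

Let's trace through this code step by step.

Initialize: p = 1
Entering loop: for n in range(1, 4):

After execution: p = 6
6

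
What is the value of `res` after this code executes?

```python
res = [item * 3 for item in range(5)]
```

Let's trace through this code step by step.

Initialize: res = [item * 3 for item in range(5)]

After execution: res = [0, 3, 6, 9, 12]
[0, 3, 6, 9, 12]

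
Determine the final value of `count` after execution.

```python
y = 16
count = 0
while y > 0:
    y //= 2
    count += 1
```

Let's trace through this code step by step.

Initialize: y = 16
Initialize: count = 0
Entering loop: while y > 0:

After execution: count = 5
5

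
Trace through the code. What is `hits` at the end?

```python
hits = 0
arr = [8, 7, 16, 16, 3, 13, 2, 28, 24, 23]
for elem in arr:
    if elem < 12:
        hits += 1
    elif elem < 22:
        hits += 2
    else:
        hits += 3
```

Let's trace through this code step by step.

Initialize: hits = 0
Initialize: arr = [8, 7, 16, 16, 3, 13, 2, 28, 24, 23]
Entering loop: for elem in arr:

After execution: hits = 19
19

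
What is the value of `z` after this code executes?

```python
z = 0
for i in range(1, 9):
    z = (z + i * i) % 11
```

Let's trace through this code step by step.

Initialize: z = 0
Entering loop: for i in range(1, 9):

After execution: z = 6
6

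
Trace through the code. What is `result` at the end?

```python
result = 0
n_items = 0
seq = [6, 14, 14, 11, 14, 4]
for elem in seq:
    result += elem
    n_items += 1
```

Let's trace through this code step by step.

Initialize: result = 0
Initialize: n_items = 0
Initialize: seq = [6, 14, 14, 11, 14, 4]
Entering loop: for elem in seq:

After execution: result = 63
63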